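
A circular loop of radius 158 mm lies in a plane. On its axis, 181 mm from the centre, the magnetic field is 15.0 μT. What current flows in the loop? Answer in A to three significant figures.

I ≈ 13.3 A

On the axis of a loop, B = μ₀IR²/[2(R²+z²)^(3/2)], so I = 2B(R²+z²)^(3/2)/(μ₀R²).
R² + z² = 0.02496 + 0.03276 = 0.05772 m²; raised to 3/2 gives 1.39×10⁻² m³.
I = 2 × 1.50×10⁻⁵ × 1.39×10⁻² / (1.26×10⁻⁶ × 0.02496) = 13.3 A.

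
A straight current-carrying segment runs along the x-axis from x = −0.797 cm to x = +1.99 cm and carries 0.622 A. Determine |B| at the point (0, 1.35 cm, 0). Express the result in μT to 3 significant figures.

B ≈ 6.16 μT

For a finite straight segment, B = (μ₀I/4πd)(sinθ₁ + sinθ₂), where θ₁, θ₂ are the angles from the perpendicular to each end.
The perpendicular distance is d = 0.0135 m; the end-offsets along the wire are a = 0.00797 m and b = 0.0199 m.
sinθ₁ = 0.00797/√(0.00797²+0.0135²) = 0.5084; sinθ₂ = 0.0199/√(0.0199²+0.0135²) = 0.8275.
B = (4π×10⁻⁷ × 0.622) / (4π × 0.0135) × (0.5084 + 0.8275) = 6.16×10⁻⁶ T.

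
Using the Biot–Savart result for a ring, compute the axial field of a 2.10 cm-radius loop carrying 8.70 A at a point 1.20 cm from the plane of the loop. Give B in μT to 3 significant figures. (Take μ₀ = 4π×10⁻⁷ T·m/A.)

B ≈ 170 μT

On the axis of a circular loop, B = μ₀IR² / [2(R²+z²)^(3/2)].
R² + z² = (0.021)² + (0.012)² = 0.000585 m², and (R²+z²)^(3/2) = 1.41×10⁻⁵ m³.
B = (4π×10⁻⁷ × 8.70 × 0.000441) / (2 × 1.41×10⁻⁵) = 1.70×10⁻⁴ T.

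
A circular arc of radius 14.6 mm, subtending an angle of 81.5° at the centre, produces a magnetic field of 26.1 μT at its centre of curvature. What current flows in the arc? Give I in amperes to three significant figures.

For a circular arc, B = μ₀Iφ/(4πR) with φ in radians; here φ = 1.422 rad.
So I = 4πRB/(μ₀φ) = 4π × 0.0146 × 2.61×10⁻⁵ / (4π×10⁻⁷ × 1.422) = 2.68 A.

I ≈ 2.68 A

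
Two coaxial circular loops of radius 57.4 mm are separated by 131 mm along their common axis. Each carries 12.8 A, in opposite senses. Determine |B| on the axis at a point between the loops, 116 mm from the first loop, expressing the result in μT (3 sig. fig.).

Each loop contributes B = μ₀IR²/[2(R²+z²)^(3/2)] on the axis, with z measured from that loop.
Loop 1 (z = 0.116 m): B₁ = 1.22×10⁻⁵ T. Loop 2 (z = 0.015 m): B₂ = 1.27×10⁻⁴ T.
The fields oppose: B = |B₁ − B₂| = 1.15×10⁻⁴ T.

B ≈ 115 μT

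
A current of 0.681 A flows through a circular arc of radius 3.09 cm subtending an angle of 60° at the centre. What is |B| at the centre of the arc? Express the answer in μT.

B ≈ 2.31 μT

The Biot–Savart field of a circular arc at its centre is B = μ₀Iφ/(4πR), with φ = 1.047 rad.
B = (4π×10⁻⁷ × 0.681 × 1.047) / (4π × 0.0309) = 2.31×10⁻⁶ T.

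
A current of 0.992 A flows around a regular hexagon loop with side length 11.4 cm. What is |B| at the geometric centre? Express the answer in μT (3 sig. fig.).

Each side is a finite straight segment at perpendicular distance d = a/(2 tan(π/6)) = 0.09873 m from the centre, with end-angles ±π/6.
One side contributes B₁ = (μ₀I/4πd)·2 sin(π/6) = 1.00×10⁻⁶ T.
All 6 sides add in the same direction: B = 6 × 1.00×10⁻⁶ = 6.03×10⁻⁶ T.

B ≈ 6.03 μT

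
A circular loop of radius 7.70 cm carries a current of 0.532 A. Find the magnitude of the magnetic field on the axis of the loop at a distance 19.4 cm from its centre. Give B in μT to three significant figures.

On the axis of a circular loop, B = μ₀IR² / [2(R²+z²)^(3/2)].
R² + z² = (0.077)² + (0.194)² = 0.04356 m², and (R²+z²)^(3/2) = 9.09×10⁻³ m³.
B = (4π×10⁻⁷ × 0.532 × 0.005929) / (2 × 9.09×10⁻³) = 2.18×10⁻⁷ T.

B ≈ 0.218 μT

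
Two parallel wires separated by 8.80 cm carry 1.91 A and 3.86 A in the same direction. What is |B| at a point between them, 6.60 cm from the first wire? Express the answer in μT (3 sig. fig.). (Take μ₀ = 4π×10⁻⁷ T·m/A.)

Each long wire gives B = μ₀I/(2πd). Distances are d₁ = 0.066 m and d₂ = 0.022 m.
B₁ = 5.79×10⁻⁶ T, B₂ = 3.51×10⁻⁵ T.
Between parallel currents the two contributions point in opposite directions, so they subtract. B = |B₁ − B₂| = |5.79×10⁻⁶ − 3.51×10⁻⁵| = 2.93×10⁻⁵ T.

B ≈ 29.3 μT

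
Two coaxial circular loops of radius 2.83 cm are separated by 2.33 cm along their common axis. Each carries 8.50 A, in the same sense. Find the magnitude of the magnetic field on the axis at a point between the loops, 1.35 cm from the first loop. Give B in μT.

B ≈ 298 μT

Each loop contributes B = μ₀IR²/[2(R²+z²)^(3/2)] on the axis, with z measured from that loop.
Loop 1 (z = 0.0135 m): B₁ = 1.39×10⁻⁴ T. Loop 2 (z = 0.0098 m): B₂ = 1.59×10⁻⁴ T.
The fields add: B = B₁ + B₂ = 2.98×10⁻⁴ T.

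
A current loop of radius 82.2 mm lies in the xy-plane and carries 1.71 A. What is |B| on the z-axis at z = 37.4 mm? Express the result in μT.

On the axis of a circular loop, B = μ₀IR² / [2(R²+z²)^(3/2)].
R² + z² = (0.0822)² + (0.0374)² = 0.008156 m², and (R²+z²)^(3/2) = 7.37×10⁻⁴ m³.
B = (4π×10⁻⁷ × 1.71 × 0.006757) / (2 × 7.37×10⁻⁴) = 9.86×10⁻⁶ T.

B ≈ 9.86 μT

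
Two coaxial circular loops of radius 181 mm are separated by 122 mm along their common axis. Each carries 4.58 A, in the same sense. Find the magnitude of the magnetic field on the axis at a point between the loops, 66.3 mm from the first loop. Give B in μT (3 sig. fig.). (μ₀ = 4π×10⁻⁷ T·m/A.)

B ≈ 27.0 μT

Each loop contributes B = μ₀IR²/[2(R²+z²)^(3/2)] on the axis, with z measured from that loop.
Loop 1 (z = 0.0663 m): B₁ = 1.32×10⁻⁵ T. Loop 2 (z = 0.0557 m): B₂ = 1.39×10⁻⁵ T.
The fields add: B = B₁ + B₂ = 2.70×10⁻⁵ T.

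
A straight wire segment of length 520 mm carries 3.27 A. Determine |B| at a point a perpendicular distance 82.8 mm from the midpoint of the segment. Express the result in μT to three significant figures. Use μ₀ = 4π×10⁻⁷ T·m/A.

B ≈ 7.53 μT

For a finite straight segment, B = (μ₀I/4πd)(sinθ₁ + sinθ₂), where θ₁, θ₂ are the angles from the perpendicular to each end.
The perpendicular from the point meets the wire at its midpoint, so each end is L/2 = 0.26 m away along the wire.
sinθ₁ = 0.26/√(0.26²+0.0828²) = 0.9528; sinθ₂ = 0.26/√(0.26²+0.0828²) = 0.9528.
B = (4π×10⁻⁷ × 3.27) / (4π × 0.0828) × (0.9528 + 0.9528) = 7.53×10⁻⁶ T.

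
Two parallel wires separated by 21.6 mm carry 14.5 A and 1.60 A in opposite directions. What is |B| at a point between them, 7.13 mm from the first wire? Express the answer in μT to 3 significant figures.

Each long wire gives B = μ₀I/(2πd). Distances are d₁ = 0.00713 m and d₂ = 0.01447 m.
B₁ = 4.07×10⁻⁴ T, B₂ = 2.21×10⁻⁵ T.
Between antiparallel currents both contributions point the same way, so they add. B = B₁ + B₂ = 4.07×10⁻⁴ + 2.21×10⁻⁵ = 4.29×10⁻⁴ T.

B ≈ 429 μT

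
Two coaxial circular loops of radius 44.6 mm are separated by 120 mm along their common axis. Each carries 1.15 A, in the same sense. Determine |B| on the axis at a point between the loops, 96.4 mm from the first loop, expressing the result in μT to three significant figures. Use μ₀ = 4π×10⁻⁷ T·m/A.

Each loop contributes B = μ₀IR²/[2(R²+z²)^(3/2)] on the axis, with z measured from that loop.
Loop 1 (z = 0.0964 m): B₁ = 1.20×10⁻⁶ T. Loop 2 (z = 0.0236 m): B₂ = 1.12×10⁻⁵ T.
The fields add: B = B₁ + B₂ = 1.24×10⁻⁵ T.

B ≈ 12.4 μT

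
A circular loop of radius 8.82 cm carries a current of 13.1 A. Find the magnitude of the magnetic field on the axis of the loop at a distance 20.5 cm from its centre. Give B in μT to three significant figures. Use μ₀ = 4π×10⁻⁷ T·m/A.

B ≈ 5.76 μT

On the axis of a circular loop, B = μ₀IR² / [2(R²+z²)^(3/2)].
R² + z² = (0.0882)² + (0.205)² = 0.0498 m², and (R²+z²)^(3/2) = 1.11×10⁻² m³.
B = (4π×10⁻⁷ × 13.1 × 0.007779) / (2 × 1.11×10⁻²) = 5.76×10⁻⁶ T.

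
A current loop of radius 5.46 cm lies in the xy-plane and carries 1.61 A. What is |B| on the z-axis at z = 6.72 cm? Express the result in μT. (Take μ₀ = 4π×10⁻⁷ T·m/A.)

B ≈ 4.65 μT

On the axis of a circular loop, B = μ₀IR² / [2(R²+z²)^(3/2)].
R² + z² = (0.0546)² + (0.0672)² = 0.007497 m², and (R²+z²)^(3/2) = 6.49×10⁻⁴ m³.
B = (4π×10⁻⁷ × 1.61 × 0.002981) / (2 × 6.49×10⁻⁴) = 4.65×10⁻⁶ T.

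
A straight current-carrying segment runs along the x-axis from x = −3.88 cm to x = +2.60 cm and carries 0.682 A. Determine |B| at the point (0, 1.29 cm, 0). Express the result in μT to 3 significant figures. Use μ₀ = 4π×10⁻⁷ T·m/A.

B ≈ 9.75 μT

For a finite straight segment, B = (μ₀I/4πd)(sinθ₁ + sinθ₂), where θ₁, θ₂ are the angles from the perpendicular to each end.
The perpendicular distance is d = 0.0129 m; the end-offsets along the wire are a = 0.0388 m and b = 0.026 m.
sinθ₁ = 0.0388/√(0.0388²+0.0129²) = 0.9489; sinθ₂ = 0.026/√(0.026²+0.0129²) = 0.8958.
B = (4π×10⁻⁷ × 0.682) / (4π × 0.0129) × (0.9489 + 0.8958) = 9.75×10⁻⁶ T.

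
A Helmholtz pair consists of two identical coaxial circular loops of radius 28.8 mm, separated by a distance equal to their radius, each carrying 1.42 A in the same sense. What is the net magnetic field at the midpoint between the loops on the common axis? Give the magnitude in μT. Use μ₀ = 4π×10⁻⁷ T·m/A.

B ≈ 44.3 μT

Each loop contributes B = μ₀IR²/[2(R²+z²)^(3/2)] on the axis, with z measured from that loop.
Loop 1 (z = 0.0144 m): B₁ = 2.22×10⁻⁵ T. Loop 2 (z = 0.0144 m): B₂ = 2.22×10⁻⁵ T.
The fields add: B = B₁ + B₂ = 4.43×10⁻⁵ T.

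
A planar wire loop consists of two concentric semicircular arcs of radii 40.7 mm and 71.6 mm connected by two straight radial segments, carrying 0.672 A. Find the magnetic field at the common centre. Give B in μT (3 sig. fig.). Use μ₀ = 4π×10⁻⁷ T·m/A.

B ≈ 2.24 μT

The radial connectors point toward the centre, so dl × r̂ = 0 and they contribute nothing.
Each semicircle gives μ₀I/(4R): inner arc 5.19×10⁻⁶ T, outer arc 2.95×10⁻⁶ T.
The two arcs carry current in opposite angular senses, so their fields oppose: B = |5.19×10⁻⁶ − 2.95×10⁻⁶| = 2.24×10⁻⁶ T.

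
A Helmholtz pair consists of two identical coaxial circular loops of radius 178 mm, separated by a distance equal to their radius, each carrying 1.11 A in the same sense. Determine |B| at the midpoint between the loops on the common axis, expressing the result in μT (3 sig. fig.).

B ≈ 5.61 μT

Each loop contributes B = μ₀IR²/[2(R²+z²)^(3/2)] on the axis, with z measured from that loop.
Loop 1 (z = 0.089 m): B₁ = 2.80×10⁻⁶ T. Loop 2 (z = 0.089 m): B₂ = 2.80×10⁻⁶ T.
The fields add: B = B₁ + B₂ = 5.61×10⁻⁶ T.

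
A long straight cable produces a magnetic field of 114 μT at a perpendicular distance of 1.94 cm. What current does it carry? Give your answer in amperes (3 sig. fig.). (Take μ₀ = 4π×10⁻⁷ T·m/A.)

I ≈ 11.1 A

For a long straight wire B = μ₀I/(2πd), so I = 2πdB/μ₀.
I = 2π × 0.0194 × 1.14×10⁻⁴ / (4π×10⁻⁷) = 11.1 A.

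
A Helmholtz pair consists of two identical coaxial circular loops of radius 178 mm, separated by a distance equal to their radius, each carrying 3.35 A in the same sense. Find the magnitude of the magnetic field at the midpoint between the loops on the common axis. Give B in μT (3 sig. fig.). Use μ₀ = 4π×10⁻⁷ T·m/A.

Each loop contributes B = μ₀IR²/[2(R²+z²)^(3/2)] on the axis, with z measured from that loop.
Loop 1 (z = 0.089 m): B₁ = 8.46×10⁻⁶ T. Loop 2 (z = 0.089 m): B₂ = 8.46×10⁻⁶ T.
The fields add: B = B₁ + B₂ = 1.69×10⁻⁵ T.

B ≈ 16.9 μT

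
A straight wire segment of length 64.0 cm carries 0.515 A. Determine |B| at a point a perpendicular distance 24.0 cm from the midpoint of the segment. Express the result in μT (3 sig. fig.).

B ≈ 0.343 μT

For a finite straight segment, B = (μ₀I/4πd)(sinθ₁ + sinθ₂), where θ₁, θ₂ are the angles from the perpendicular to each end.
The perpendicular from the point meets the wire at its midpoint, so each end is L/2 = 0.32 m away along the wire.
sinθ₁ = 0.32/√(0.32²+0.24²) = 0.8000; sinθ₂ = 0.32/√(0.32²+0.24²) = 0.8000.
B = (4π×10⁻⁷ × 0.515) / (4π × 0.24) × (0.8000 + 0.8000) = 3.43×10⁻⁷ T.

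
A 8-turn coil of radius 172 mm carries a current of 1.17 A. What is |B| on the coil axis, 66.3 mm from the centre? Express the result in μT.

B ≈ 27.8 μT

For an N-turn flat coil, B = Nμ₀IR²/[2(R²+z²)^(3/2)] with R = 0.172 m, z = 0.0663 m.
B = 8 × 3.47×10⁻⁶ T = 2.78×10⁻⁵ T.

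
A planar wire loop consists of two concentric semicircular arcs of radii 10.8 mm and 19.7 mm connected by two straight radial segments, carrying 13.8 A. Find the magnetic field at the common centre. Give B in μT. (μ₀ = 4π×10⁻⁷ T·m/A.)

B ≈ 181 μT

The radial connectors point toward the centre, so dl × r̂ = 0 and they contribute nothing.
Each semicircle gives μ₀I/(4R): inner arc 4.01×10⁻⁴ T, outer arc 2.20×10⁻⁴ T.
The two arcs carry current in opposite angular senses, so their fields oppose: B = |4.01×10⁻⁴ − 2.20×10⁻⁴| = 1.81×10⁻⁴ T.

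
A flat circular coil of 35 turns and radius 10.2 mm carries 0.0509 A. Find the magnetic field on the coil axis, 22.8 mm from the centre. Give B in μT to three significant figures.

For an N-turn flat coil, B = Nμ₀IR²/[2(R²+z²)^(3/2)] with R = 0.0102 m, z = 0.0228 m.
B = 35 × 2.14×10⁻⁷ T = 7.47×10⁻⁶ T.

B ≈ 7.47 μT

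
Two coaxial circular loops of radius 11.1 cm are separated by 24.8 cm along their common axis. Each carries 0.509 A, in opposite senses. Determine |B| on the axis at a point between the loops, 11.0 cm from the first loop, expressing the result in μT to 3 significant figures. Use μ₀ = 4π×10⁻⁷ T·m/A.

Each loop contributes B = μ₀IR²/[2(R²+z²)^(3/2)] on the axis, with z measured from that loop.
Loop 1 (z = 0.11 m): B₁ = 1.03×10⁻⁶ T. Loop 2 (z = 0.138 m): B₂ = 7.09×10⁻⁷ T.
The fields oppose: B = |B₁ − B₂| = 3.23×10⁻⁷ T.

B ≈ 0.323 μT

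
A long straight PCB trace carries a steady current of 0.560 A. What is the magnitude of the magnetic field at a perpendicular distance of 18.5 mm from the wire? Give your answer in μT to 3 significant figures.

For an infinitely long straight wire, B = μ₀I/(2πd).
B = (4π×10⁻⁷ × 0.560) / (2π × 0.0185) = 6.05×10⁻⁶ T.

B ≈ 6.05 μT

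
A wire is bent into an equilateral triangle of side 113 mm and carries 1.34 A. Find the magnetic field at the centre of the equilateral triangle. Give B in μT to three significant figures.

Each side is a finite straight segment at perpendicular distance d = a/(2 tan(π/3)) = 0.03262 m from the centre, with end-angles ±π/3.
One side contributes B₁ = (μ₀I/4πd)·2 sin(π/3) = 7.12×10⁻⁶ T.
All 3 sides add in the same direction: B = 3 × 7.12×10⁻⁶ = 2.13×10⁻⁵ T.

B ≈ 21.3 μT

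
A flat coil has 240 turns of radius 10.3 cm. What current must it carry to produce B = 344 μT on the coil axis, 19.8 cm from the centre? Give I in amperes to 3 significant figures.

I ≈ 2.39 A

For an N-turn coil, B = Nμ₀IR²/[2(R²+z²)^(3/2)] with R = 0.103 m, z = 0.198 m, so I = 2B(R²+z²)^(3/2)/(Nμ₀R²) = 2 × 3.44×10⁻⁴ × 1.11×10⁻² / (240 × 4π×10⁻⁷ × 0.01061) = 2.39 A.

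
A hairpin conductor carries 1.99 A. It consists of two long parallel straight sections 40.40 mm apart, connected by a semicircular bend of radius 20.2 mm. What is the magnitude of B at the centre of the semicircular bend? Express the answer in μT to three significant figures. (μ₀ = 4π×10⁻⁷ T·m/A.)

B ≈ 50.7 μT

The semicircular arc contributes B_arc = μ₀I·π/(4πR) = μ₀I/(4R) = 3.09×10⁻⁵ T.
Each semi-infinite lead is at perpendicular distance R = 0.0202 m from the centre, with the perpendicular foot at its near end, so it contributes μ₀I/(4πR); both point the same way, together 1.97×10⁻⁵ T.
Arc and leads all point the same direction: B = 3.09×10⁻⁵ + 1.97×10⁻⁵ = 5.07×10⁻⁵ T.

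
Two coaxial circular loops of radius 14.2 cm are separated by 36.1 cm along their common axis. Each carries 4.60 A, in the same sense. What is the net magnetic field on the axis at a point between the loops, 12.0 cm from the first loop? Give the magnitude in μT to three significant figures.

B ≈ 11.7 μT

Each loop contributes B = μ₀IR²/[2(R²+z²)^(3/2)] on the axis, with z measured from that loop.
Loop 1 (z = 0.12 m): B₁ = 9.07×10⁻⁶ T. Loop 2 (z = 0.241 m): B₂ = 2.66×10⁻⁶ T.
The fields add: B = B₁ + B₂ = 1.17×10⁻⁵ T.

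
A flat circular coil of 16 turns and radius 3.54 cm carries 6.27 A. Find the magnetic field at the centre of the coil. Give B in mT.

For an N-turn flat coil, B = Nμ₀I/(2R) with R = 0.0354 m.
B = 16 × 1.11×10⁻⁴ T = 1.78×10⁻³ T.

B ≈ 1.78 mT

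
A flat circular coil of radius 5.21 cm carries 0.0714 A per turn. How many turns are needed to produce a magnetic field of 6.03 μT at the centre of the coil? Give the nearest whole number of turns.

N = 7

For an N-turn coil, B = Nμ₀I/(2R). A single turn gives B₁ = 8.61×10⁻⁷ T with R = 0.0521 m.
N = B/B₁ = 6.03×10⁻⁶ / 8.61×10⁻⁷ = 7.00.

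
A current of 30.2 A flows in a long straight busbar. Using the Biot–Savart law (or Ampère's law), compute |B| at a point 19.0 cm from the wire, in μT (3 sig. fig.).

For an infinitely long straight wire, B = μ₀I/(2πd).
B = (4π×10⁻⁷ × 30.2) / (2π × 0.19) = 3.18×10⁻⁵ T.

B ≈ 31.8 μT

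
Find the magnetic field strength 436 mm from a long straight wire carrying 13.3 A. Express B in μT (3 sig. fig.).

For an infinitely long straight wire, B = μ₀I/(2πd).
B = (4π×10⁻⁷ × 13.3) / (2π × 0.436) = 6.10×10⁻⁶ T.

B ≈ 6.10 μT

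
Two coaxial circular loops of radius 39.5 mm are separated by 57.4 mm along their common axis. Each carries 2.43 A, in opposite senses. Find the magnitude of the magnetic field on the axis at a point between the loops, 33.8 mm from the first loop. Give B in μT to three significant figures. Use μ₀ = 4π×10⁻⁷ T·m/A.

Each loop contributes B = μ₀IR²/[2(R²+z²)^(3/2)] on the axis, with z measured from that loop.
Loop 1 (z = 0.0338 m): B₁ = 1.70×10⁻⁵ T. Loop 2 (z = 0.0236 m): B₂ = 2.45×10⁻⁵ T.
The fields oppose: B = |B₁ − B₂| = 7.50×10⁻⁶ T.

B ≈ 7.50 μT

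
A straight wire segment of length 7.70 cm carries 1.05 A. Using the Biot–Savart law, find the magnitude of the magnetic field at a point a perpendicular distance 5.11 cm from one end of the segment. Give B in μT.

B ≈ 1.71 μT

For a finite straight segment, B = (μ₀I/4πd)(sinθ₁ + sinθ₂), where θ₁, θ₂ are the angles from the perpendicular to each end.
The perpendicular foot is at one end, so the two end-offsets along the wire are 0 and L = 0.077 m.
sinθ₁ = 0/√(0²+0.0511²) = 0.0000; sinθ₂ = 0.077/√(0.077²+0.0511²) = 0.8332.
B = (4π×10⁻⁷ × 1.05) / (4π × 0.0511) × (0.0000 + 0.8332) = 1.71×10⁻⁶ T.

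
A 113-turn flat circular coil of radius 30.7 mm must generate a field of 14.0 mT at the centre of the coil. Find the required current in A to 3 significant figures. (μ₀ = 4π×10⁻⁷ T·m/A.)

I ≈ 6.05 A

For an N-turn coil, B = Nμ₀I/(2R) with R = 0.0307 m, so I = 2RB/(Nμ₀) = 2 × 0.0307 × 1.40×10⁻² / (113 × 4π×10⁻⁷) = 6.05 A.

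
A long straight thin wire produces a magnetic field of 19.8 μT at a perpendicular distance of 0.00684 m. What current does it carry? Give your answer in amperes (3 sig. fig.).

I ≈ 0.677 A

For a long straight wire B = μ₀I/(2πd), so I = 2πdB/μ₀.
I = 2π × 0.00684 × 1.98×10⁻⁵ / (4π×10⁻⁷) = 0.677 A.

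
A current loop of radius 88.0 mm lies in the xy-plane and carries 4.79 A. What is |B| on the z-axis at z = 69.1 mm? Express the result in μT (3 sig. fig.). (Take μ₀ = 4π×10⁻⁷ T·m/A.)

B ≈ 16.6 μT

On the axis of a circular loop, B = μ₀IR² / [2(R²+z²)^(3/2)].
R² + z² = (0.088)² + (0.0691)² = 0.01252 m², and (R²+z²)^(3/2) = 1.40×10⁻³ m³.
B = (4π×10⁻⁷ × 4.79 × 0.007744) / (2 × 1.40×10⁻³) = 1.66×10⁻⁵ T.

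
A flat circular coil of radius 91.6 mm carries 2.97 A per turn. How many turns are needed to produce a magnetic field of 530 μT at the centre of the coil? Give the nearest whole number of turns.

N = 26

For an N-turn coil, B = Nμ₀I/(2R). A single turn gives B₁ = 2.04×10⁻⁵ T with R = 0.0916 m.
N = B/B₁ = 5.30×10⁻⁴ / 2.04×10⁻⁵ = 26.02.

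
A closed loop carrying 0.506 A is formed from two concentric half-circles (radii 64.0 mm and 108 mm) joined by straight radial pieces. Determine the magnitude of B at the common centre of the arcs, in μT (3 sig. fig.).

The radial connectors point toward the centre, so dl × r̂ = 0 and they contribute nothing.
Each semicircle gives μ₀I/(4R): inner arc 2.48×10⁻⁶ T, outer arc 1.47×10⁻⁶ T.
The two arcs carry current in opposite angular senses, so their fields oppose: B = |2.48×10⁻⁶ − 1.47×10⁻⁶| = 1.01×10⁻⁶ T.

B ≈ 1.01 μT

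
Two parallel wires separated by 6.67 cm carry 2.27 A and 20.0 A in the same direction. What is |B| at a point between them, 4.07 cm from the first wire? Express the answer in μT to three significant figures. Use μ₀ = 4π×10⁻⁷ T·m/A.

B ≈ 143 μT

Each long wire gives B = μ₀I/(2πd). Distances are d₁ = 0.0407 m and d₂ = 0.026 m.
B₁ = 1.12×10⁻⁵ T, B₂ = 1.54×10⁻⁴ T.
Between parallel currents the two contributions point in opposite directions, so they subtract. B = |B₁ − B₂| = |1.12×10⁻⁵ − 1.54×10⁻⁴| = 1.43×10⁻⁴ T.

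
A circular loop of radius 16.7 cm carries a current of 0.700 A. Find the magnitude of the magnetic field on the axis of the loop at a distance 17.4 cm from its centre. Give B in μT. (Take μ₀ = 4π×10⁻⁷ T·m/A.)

B ≈ 0.874 μT

On the axis of a circular loop, B = μ₀IR² / [2(R²+z²)^(3/2)].
R² + z² = (0.167)² + (0.174)² = 0.05817 m², and (R²+z²)^(3/2) = 1.40×10⁻² m³.
B = (4π×10⁻⁷ × 0.700 × 0.02789) / (2 × 1.40×10⁻²) = 8.74×10⁻⁷ T.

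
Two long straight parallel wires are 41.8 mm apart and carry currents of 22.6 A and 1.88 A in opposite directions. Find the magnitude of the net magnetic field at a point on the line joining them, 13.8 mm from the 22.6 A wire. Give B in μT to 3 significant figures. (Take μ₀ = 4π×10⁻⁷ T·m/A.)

B ≈ 341 μT

Each long wire gives B = μ₀I/(2πd). Distances are d₁ = 0.0138 m and d₂ = 0.028 m.
B₁ = 3.28×10⁻⁴ T, B₂ = 1.34×10⁻⁵ T.
Between antiparallel currents both contributions point the same way, so they add. B = B₁ + B₂ = 3.28×10⁻⁴ + 1.34×10⁻⁵ = 3.41×10⁻⁴ T.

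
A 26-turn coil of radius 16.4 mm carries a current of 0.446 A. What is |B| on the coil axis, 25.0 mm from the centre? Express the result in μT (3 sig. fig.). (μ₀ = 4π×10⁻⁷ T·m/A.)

For an N-turn flat coil, B = Nμ₀IR²/[2(R²+z²)^(3/2)] with R = 0.0164 m, z = 0.025 m.
B = 26 × 2.82×10⁻⁶ T = 7.33×10⁻⁵ T.

B ≈ 73.3 μT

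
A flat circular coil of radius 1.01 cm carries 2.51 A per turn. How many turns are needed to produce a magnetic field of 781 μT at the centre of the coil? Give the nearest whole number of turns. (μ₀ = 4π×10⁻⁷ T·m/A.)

N = 5

For an N-turn coil, B = Nμ₀I/(2R). A single turn gives B₁ = 1.56×10⁻⁴ T with R = 0.0101 m.
N = B/B₁ = 7.81×10⁻⁴ / 1.56×10⁻⁴ = 5.00.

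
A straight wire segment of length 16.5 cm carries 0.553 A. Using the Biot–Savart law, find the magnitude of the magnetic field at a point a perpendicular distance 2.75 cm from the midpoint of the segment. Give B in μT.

B ≈ 3.82 μT

For a finite straight segment, B = (μ₀I/4πd)(sinθ₁ + sinθ₂), where θ₁, θ₂ are the angles from the perpendicular to each end.
The perpendicular from the point meets the wire at its midpoint, so each end is L/2 = 0.0825 m away along the wire.
sinθ₁ = 0.0825/√(0.0825²+0.0275²) = 0.9487; sinθ₂ = 0.0825/√(0.0825²+0.0275²) = 0.9487.
B = (4π×10⁻⁷ × 0.553) / (4π × 0.0275) × (0.9487 + 0.9487) = 3.82×10⁻⁶ T.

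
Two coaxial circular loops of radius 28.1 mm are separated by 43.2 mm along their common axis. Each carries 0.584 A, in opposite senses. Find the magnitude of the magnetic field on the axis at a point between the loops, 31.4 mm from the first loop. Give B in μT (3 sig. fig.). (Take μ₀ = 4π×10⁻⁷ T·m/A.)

Each loop contributes B = μ₀IR²/[2(R²+z²)^(3/2)] on the axis, with z measured from that loop.
Loop 1 (z = 0.0314 m): B₁ = 3.87×10⁻⁶ T. Loop 2 (z = 0.0118 m): B₂ = 1.02×10⁻⁵ T.
The fields oppose: B = |B₁ − B₂| = 6.36×10⁻⁶ T.

B ≈ 6.36 μT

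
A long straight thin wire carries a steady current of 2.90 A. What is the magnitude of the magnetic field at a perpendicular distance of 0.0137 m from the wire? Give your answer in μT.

For an infinitely long straight wire, B = μ₀I/(2πd).
B = (4π×10⁻⁷ × 2.90) / (2π × 0.0137) = 4.23×10⁻⁵ T.

B ≈ 42.3 μT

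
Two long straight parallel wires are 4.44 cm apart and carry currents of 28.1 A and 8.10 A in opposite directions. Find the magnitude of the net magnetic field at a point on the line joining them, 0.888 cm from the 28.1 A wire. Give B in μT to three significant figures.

Each long wire gives B = μ₀I/(2πd). Distances are d₁ = 0.00888 m and d₂ = 0.03552 m.
B₁ = 6.33×10⁻⁴ T, B₂ = 4.56×10⁻⁵ T.
Between antiparallel currents both contributions point the same way, so they add. B = B₁ + B₂ = 6.33×10⁻⁴ + 4.56×10⁻⁵ = 6.78×10⁻⁴ T.

B ≈ 678 μT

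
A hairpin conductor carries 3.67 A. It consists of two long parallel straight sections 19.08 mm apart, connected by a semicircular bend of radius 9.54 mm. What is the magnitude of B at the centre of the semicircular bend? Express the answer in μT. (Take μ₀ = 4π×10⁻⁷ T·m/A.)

The semicircular arc contributes B_arc = μ₀I·π/(4πR) = μ₀I/(4R) = 1.21×10⁻⁴ T.
Each semi-infinite lead is at perpendicular distance R = 0.00954 m from the centre, with the perpendicular foot at its near end, so it contributes μ₀I/(4πR); both point the same way, together 7.69×10⁻⁵ T.
Arc and leads all point the same direction: B = 1.21×10⁻⁴ + 7.69×10⁻⁵ = 1.98×10⁻⁴ T.

B ≈ 198 μT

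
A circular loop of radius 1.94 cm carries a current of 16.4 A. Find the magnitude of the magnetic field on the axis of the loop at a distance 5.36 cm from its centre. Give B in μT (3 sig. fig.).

On the axis of a circular loop, B = μ₀IR² / [2(R²+z²)^(3/2)].
R² + z² = (0.0194)² + (0.0536)² = 0.003249 m², and (R²+z²)^(3/2) = 1.85×10⁻⁴ m³.
B = (4π×10⁻⁷ × 16.4 × 0.0003764) / (2 × 1.85×10⁻⁴) = 2.09×10⁻⁵ T.

B ≈ 20.9 μT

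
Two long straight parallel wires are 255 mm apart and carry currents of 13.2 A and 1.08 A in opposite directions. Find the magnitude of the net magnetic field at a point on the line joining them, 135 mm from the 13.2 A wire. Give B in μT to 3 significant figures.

Each long wire gives B = μ₀I/(2πd). Distances are d₁ = 0.135 m and d₂ = 0.12 m.
B₁ = 1.96×10⁻⁵ T, B₂ = 1.80×10⁻⁶ T.
Between antiparallel currents both contributions point the same way, so they add. B = B₁ + B₂ = 1.96×10⁻⁵ + 1.80×10⁻⁶ = 2.14×10⁻⁵ T.

B ≈ 21.4 μT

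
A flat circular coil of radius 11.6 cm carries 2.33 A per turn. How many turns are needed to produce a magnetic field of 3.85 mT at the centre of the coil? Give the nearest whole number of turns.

For an N-turn coil, B = Nμ₀I/(2R). A single turn gives B₁ = 1.26×10⁻⁵ T with R = 0.116 m.
N = B/B₁ = 3.85×10⁻³ / 1.26×10⁻⁵ = 305.06.

N = 305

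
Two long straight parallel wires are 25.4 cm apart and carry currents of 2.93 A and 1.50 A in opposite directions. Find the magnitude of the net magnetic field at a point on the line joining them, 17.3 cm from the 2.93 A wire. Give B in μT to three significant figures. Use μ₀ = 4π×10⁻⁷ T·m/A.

B ≈ 7.09 μT

Each long wire gives B = μ₀I/(2πd). Distances are d₁ = 0.173 m and d₂ = 0.081 m.
B₁ = 3.39×10⁻⁶ T, B₂ = 3.70×10⁻⁶ T.
Between antiparallel currents both contributions point the same way, so they add. B = B₁ + B₂ = 3.39×10⁻⁶ + 3.70×10⁻⁶ = 7.09×10⁻⁶ T.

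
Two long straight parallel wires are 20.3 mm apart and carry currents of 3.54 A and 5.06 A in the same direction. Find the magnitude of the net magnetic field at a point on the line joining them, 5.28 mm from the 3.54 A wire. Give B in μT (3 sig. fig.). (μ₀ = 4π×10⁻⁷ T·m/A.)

Each long wire gives B = μ₀I/(2πd). Distances are d₁ = 0.00528 m and d₂ = 0.01502 m.
B₁ = 1.34×10⁻⁴ T, B₂ = 6.74×10⁻⁵ T.
Between parallel currents the two contributions point in opposite directions, so they subtract. B = |B₁ − B₂| = |1.34×10⁻⁴ − 6.74×10⁻⁵| = 6.67×10⁻⁵ T.

B ≈ 66.7 μT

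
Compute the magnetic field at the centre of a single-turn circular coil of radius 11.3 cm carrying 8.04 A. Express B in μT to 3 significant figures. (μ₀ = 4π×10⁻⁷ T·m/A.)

At the centre of a circular loop the Biot–Savart law gives B = μ₀I/(2R).
B = (4π×10⁻⁷ × 8.04) / (2 × 0.113) = 4.47×10⁻⁵ T.

B ≈ 44.7 μT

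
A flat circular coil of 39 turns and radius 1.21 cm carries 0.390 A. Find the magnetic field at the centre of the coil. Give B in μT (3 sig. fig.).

B ≈ 790 μT

For an N-turn flat coil, B = Nμ₀I/(2R) with R = 0.0121 m.
B = 39 × 2.03×10⁻⁵ T = 7.90×10⁻⁴ T.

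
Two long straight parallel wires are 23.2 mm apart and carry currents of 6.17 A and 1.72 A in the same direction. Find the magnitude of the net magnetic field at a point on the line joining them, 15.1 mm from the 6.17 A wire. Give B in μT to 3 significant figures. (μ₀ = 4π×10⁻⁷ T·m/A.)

B ≈ 39.3 μT

Each long wire gives B = μ₀I/(2πd). Distances are d₁ = 0.0151 m and d₂ = 0.0081 m.
B₁ = 8.17×10⁻⁵ T, B₂ = 4.25×10⁻⁵ T.
Between parallel currents the two contributions point in opposite directions, so they subtract. B = |B₁ − B₂| = |8.17×10⁻⁵ − 4.25×10⁻⁵| = 3.93×10⁻⁵ T.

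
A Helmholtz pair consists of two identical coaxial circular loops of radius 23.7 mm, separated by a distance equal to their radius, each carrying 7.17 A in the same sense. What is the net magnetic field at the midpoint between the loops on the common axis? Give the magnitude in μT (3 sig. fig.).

B ≈ 272 μT

Each loop contributes B = μ₀IR²/[2(R²+z²)^(3/2)] on the axis, with z measured from that loop.
Loop 1 (z = 0.01185 m): B₁ = 1.36×10⁻⁴ T. Loop 2 (z = 0.01185 m): B₂ = 1.36×10⁻⁴ T.
The fields add: B = B₁ + B₂ = 2.72×10⁻⁴ T.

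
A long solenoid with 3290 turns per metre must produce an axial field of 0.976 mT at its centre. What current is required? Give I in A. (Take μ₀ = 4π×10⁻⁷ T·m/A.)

Inside a long solenoid B = μ₀nI with n = 3290 m⁻¹, so I = B/(μ₀n).
I = 9.76×10⁻⁴ / (4π×10⁻⁷ × 3290) = 0.236 A.

I ≈ 0.236 A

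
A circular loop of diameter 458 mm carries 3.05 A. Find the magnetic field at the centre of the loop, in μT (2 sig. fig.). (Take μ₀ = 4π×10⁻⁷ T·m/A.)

At the centre of a circular loop the Biot–Savart law gives B = μ₀I/(2R) (so R = 0.229 m).
B = (4π×10⁻⁷ × 3.05) / (2 × 0.229) = 8.37×10⁻⁶ T.

B ≈ 8.4 μT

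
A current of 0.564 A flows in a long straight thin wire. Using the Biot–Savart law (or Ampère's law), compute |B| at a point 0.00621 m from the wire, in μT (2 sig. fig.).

B ≈ 18 μT

For an infinitely long straight wire, B = μ₀I/(2πd).
B = (4π×10⁻⁷ × 0.564) / (2π × 0.00621) = 1.82×10⁻⁵ T.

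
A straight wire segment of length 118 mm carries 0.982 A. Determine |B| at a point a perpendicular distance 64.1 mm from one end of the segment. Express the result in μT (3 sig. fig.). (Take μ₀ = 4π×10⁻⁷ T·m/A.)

B ≈ 1.35 μT

For a finite straight segment, B = (μ₀I/4πd)(sinθ₁ + sinθ₂), where θ₁, θ₂ are the angles from the perpendicular to each end.
The perpendicular foot is at one end, so the two end-offsets along the wire are 0 and L = 0.118 m.
sinθ₁ = 0/√(0²+0.0641²) = 0.0000; sinθ₂ = 0.118/√(0.118²+0.0641²) = 0.8787.
B = (4π×10⁻⁷ × 0.982) / (4π × 0.0641) × (0.0000 + 0.8787) = 1.35×10⁻⁶ T.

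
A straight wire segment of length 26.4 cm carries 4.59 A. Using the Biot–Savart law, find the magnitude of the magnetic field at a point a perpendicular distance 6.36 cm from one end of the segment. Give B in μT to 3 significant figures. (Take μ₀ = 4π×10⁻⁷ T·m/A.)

For a finite straight segment, B = (μ₀I/4πd)(sinθ₁ + sinθ₂), where θ₁, θ₂ are the angles from the perpendicular to each end.
The perpendicular foot is at one end, so the two end-offsets along the wire are 0 and L = 0.264 m.
sinθ₁ = 0/√(0²+0.0636²) = 0.0000; sinθ₂ = 0.264/√(0.264²+0.0636²) = 0.9722.
B = (4π×10⁻⁷ × 4.59) / (4π × 0.0636) × (0.0000 + 0.9722) = 7.02×10⁻⁶ T.

B ≈ 7.02 μT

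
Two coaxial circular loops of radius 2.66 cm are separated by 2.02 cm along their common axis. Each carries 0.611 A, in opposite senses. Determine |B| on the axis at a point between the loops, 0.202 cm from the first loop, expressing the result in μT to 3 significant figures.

B ≈ 6.19 μT

Each loop contributes B = μ₀IR²/[2(R²+z²)^(3/2)] on the axis, with z measured from that loop.
Loop 1 (z = 0.00202 m): B₁ = 1.43×10⁻⁵ T. Loop 2 (z = 0.01818 m): B₂ = 8.12×10⁻⁶ T.
The fields oppose: B = |B₁ − B₂| = 6.19×10⁻⁶ T.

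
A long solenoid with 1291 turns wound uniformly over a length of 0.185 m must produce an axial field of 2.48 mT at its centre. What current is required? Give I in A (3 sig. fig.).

I ≈ 0.283 A

Inside a long solenoid B = μ₀nI with n = 6978 m⁻¹, so I = B/(μ₀n).
I = 2.48×10⁻³ / (4π×10⁻⁷ × 6978) = 0.283 A.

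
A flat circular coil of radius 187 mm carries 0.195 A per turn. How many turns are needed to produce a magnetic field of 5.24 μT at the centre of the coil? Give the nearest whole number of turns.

N = 8

For an N-turn coil, B = Nμ₀I/(2R). A single turn gives B₁ = 6.55×10⁻⁷ T with R = 0.187 m.
N = B/B₁ = 5.24×10⁻⁶ / 6.55×10⁻⁷ = 8.00.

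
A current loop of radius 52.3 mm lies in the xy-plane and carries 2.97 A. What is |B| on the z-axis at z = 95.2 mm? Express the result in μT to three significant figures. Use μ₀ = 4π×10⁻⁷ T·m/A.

B ≈ 3.98 μT

On the axis of a circular loop, B = μ₀IR² / [2(R²+z²)^(3/2)].
R² + z² = (0.0523)² + (0.0952)² = 0.0118 m², and (R²+z²)^(3/2) = 1.28×10⁻³ m³.
B = (4π×10⁻⁷ × 2.97 × 0.002735) / (2 × 1.28×10⁻³) = 3.98×10⁻⁶ T.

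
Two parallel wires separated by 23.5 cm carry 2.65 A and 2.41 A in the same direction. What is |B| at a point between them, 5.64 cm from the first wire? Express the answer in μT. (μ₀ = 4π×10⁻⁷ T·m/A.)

B ≈ 6.70 μT

Each long wire gives B = μ₀I/(2πd). Distances are d₁ = 0.0564 m and d₂ = 0.1786 m.
B₁ = 9.40×10⁻⁶ T, B₂ = 2.70×10⁻⁶ T.
Between parallel currents the two contributions point in opposite directions, so they subtract. B = |B₁ − B₂| = |9.40×10⁻⁶ − 2.70×10⁻⁶| = 6.70×10⁻⁶ T.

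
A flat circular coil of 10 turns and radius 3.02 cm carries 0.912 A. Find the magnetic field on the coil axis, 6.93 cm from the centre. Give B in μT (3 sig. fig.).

B ≈ 12.1 μT

For an N-turn flat coil, B = Nμ₀IR²/[2(R²+z²)^(3/2)] with R = 0.0302 m, z = 0.0693 m.
B = 10 × 1.21×10⁻⁶ T = 1.21×10⁻⁵ T.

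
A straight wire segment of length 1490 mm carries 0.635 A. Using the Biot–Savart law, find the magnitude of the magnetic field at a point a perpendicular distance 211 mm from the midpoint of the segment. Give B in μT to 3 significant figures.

For a finite straight segment, B = (μ₀I/4πd)(sinθ₁ + sinθ₂), where θ₁, θ₂ are the angles from the perpendicular to each end.
The perpendicular from the point meets the wire at its midpoint, so each end is L/2 = 0.745 m away along the wire.
sinθ₁ = 0.745/√(0.745²+0.211²) = 0.9622; sinθ₂ = 0.745/√(0.745²+0.211²) = 0.9622.
B = (4π×10⁻⁷ × 0.635) / (4π × 0.211) × (0.9622 + 0.9622) = 5.79×10⁻⁷ T.

B ≈ 0.579 μT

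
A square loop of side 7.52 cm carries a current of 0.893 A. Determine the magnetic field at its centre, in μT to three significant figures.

Each side is a finite straight segment at perpendicular distance d = a/(2 tan(π/4)) = 0.0376 m from the centre, with end-angles ±π/4.
One side contributes B₁ = (μ₀I/4πd)·2 sin(π/4) = 3.36×10⁻⁶ T.
All 4 sides add in the same direction: B = 4 × 3.36×10⁻⁶ = 1.34×10⁻⁵ T.

B ≈ 13.4 μT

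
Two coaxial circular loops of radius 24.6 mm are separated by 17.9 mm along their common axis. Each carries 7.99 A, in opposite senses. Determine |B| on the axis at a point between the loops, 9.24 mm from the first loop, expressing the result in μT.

B ≈ 3.85 μT

Each loop contributes B = μ₀IR²/[2(R²+z²)^(3/2)] on the axis, with z measured from that loop.
Loop 1 (z = 0.00924 m): B₁ = 1.67×10⁻⁴ T. Loop 2 (z = 0.00866 m): B₂ = 1.71×10⁻⁴ T.
The fields oppose: B = |B₁ − B₂| = 3.85×10⁻⁶ T.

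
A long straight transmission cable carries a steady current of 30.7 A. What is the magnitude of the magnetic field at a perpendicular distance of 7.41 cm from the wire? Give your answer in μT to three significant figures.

For an infinitely long straight wire, B = μ₀I/(2πd).
B = (4π×10⁻⁷ × 30.7) / (2π × 0.0741) = 8.29×10⁻⁵ T.

B ≈ 82.9 μT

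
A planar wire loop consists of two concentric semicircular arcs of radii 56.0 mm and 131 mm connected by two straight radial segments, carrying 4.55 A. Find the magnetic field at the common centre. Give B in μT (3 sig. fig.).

The radial connectors point toward the centre, so dl × r̂ = 0 and they contribute nothing.
Each semicircle gives μ₀I/(4R): inner arc 2.55×10⁻⁵ T, outer arc 1.09×10⁻⁵ T.
The two arcs carry current in opposite angular senses, so their fields oppose: B = |2.55×10⁻⁵ − 1.09×10⁻⁵| = 1.46×10⁻⁵ T.

B ≈ 14.6 μT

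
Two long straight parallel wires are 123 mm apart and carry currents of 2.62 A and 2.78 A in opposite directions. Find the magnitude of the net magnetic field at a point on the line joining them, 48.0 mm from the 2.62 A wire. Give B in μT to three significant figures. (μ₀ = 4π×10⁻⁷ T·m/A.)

Each long wire gives B = μ₀I/(2πd). Distances are d₁ = 0.048 m and d₂ = 0.075 m.
B₁ = 1.09×10⁻⁵ T, B₂ = 7.41×10⁻⁶ T.
Between antiparallel currents both contributions point the same way, so they add. B = B₁ + B₂ = 1.09×10⁻⁵ + 7.41×10⁻⁶ = 1.83×10⁻⁵ T.

B ≈ 18.3 μT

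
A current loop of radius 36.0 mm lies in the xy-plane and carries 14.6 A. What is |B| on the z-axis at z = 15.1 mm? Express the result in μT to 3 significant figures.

On the axis of a circular loop, B = μ₀IR² / [2(R²+z²)^(3/2)].
R² + z² = (0.036)² + (0.0151)² = 0.001524 m², and (R²+z²)^(3/2) = 5.95×10⁻⁵ m³.
B = (4π×10⁻⁷ × 14.6 × 0.001296) / (2 × 5.95×10⁻⁵) = 2.00×10⁻⁴ T.

B ≈ 200 μT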